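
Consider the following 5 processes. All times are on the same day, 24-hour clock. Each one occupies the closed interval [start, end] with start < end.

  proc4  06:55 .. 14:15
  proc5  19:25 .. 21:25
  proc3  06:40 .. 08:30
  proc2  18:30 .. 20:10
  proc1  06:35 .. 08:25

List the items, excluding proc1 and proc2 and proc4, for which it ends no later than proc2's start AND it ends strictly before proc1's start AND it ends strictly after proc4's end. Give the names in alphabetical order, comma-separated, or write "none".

Conditions: its end is no later than proc2's start (X.end <= 18:30) AND its end is strictly before proc1's start (X.end < 06:35) AND its end is strictly after proc4's end (X.end > 14:15).
proc3: end 08:30 <= 18:30? ✓; end 08:30 < 06:35? ✗; end 08:30 > 14:15? ✗ → no.
proc5: end 21:25 <= 18:30? ✗; end 21:25 < 06:35? ✗; end 21:25 > 14:15? ✓ → no.
Result: none.

none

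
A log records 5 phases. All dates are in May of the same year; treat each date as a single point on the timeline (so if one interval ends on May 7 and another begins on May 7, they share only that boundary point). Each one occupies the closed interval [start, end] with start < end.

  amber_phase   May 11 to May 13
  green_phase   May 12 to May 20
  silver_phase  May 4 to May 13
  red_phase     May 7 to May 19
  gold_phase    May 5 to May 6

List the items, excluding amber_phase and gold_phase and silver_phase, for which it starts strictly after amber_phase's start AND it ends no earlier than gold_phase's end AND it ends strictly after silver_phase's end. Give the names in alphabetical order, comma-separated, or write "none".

green_phase

Conditions: its start is strictly after amber_phase's start (X.start > May 11) AND its end is no earlier than gold_phase's end (X.end >= May 6) AND its end is strictly after silver_phase's end (X.end > May 13).
green_phase: start May 12 > May 11? ✓; end May 20 >= May 6? ✓; end May 20 > May 13? ✓ → yes.
red_phase: start May 7 > May 11? ✗; end May 19 >= May 6? ✓; end May 19 > May 13? ✓ → no.
Result: green_phase.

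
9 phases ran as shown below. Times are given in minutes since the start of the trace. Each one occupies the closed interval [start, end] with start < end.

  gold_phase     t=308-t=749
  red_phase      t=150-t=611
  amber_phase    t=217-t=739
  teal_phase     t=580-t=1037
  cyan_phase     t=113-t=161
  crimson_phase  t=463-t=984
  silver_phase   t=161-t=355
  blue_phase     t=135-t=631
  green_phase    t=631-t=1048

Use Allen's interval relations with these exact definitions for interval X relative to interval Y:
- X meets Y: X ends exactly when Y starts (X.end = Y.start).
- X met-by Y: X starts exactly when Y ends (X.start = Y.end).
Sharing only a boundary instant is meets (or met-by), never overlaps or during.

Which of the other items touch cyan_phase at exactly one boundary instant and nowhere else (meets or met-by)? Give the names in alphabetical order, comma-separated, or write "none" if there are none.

Target cyan_phase = [t=113, t=161].
amber_phase [t=217, t=739] → after → no.
blue_phase [t=135, t=631] → overlapped-by → no.
crimson_phase [t=463, t=984] → after → no.
gold_phase [t=308, t=749] → after → no.
green_phase [t=631, t=1048] → after → no.
red_phase [t=150, t=611] → overlapped-by → no.
silver_phase [t=161, t=355] → met-by → yes.
teal_phase [t=580, t=1037] → after → no.
Result: silver_phase.

silver_phase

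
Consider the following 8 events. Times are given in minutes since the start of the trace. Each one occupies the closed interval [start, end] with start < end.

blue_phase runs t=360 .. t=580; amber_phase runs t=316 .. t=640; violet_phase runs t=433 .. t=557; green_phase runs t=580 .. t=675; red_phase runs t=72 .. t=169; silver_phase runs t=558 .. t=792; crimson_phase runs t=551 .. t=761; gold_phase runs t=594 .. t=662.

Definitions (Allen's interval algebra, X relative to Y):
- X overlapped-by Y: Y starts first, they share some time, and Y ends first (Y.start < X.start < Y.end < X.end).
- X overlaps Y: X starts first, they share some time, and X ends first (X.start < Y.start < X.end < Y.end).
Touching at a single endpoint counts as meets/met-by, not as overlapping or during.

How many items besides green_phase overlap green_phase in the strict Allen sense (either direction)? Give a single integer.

Target green_phase = [t=580, t=675].
amber_phase [t=316, t=640] → overlaps → counts.
blue_phase [t=360, t=580] → meets → no.
crimson_phase [t=551, t=761] → contains → no.
gold_phase [t=594, t=662] → during → no.
red_phase [t=72, t=169] → before → no.
silver_phase [t=558, t=792] → contains → no.
violet_phase [t=433, t=557] → before → no.
Total: 1.

1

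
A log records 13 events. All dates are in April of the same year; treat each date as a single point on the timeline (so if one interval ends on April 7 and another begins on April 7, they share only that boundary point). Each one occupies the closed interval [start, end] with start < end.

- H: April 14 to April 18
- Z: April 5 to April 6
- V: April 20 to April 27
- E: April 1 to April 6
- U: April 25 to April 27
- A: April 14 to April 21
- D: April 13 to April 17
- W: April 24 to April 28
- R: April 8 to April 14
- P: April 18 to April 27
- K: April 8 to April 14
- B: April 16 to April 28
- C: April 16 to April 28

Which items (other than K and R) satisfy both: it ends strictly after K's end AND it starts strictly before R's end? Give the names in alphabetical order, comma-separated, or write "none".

Conditions: its end is strictly after K's end (X.end > April 14) AND its start is strictly before R's end (X.start < April 14).
A: end April 21 > April 14? ✓; start April 14 < April 14? ✗ → no.
B: end April 28 > April 14? ✓; start April 16 < April 14? ✗ → no.
C: end April 28 > April 14? ✓; start April 16 < April 14? ✗ → no.
D: end April 17 > April 14? ✓; start April 13 < April 14? ✓ → yes.
E: end April 6 > April 14? ✗; start April 1 < April 14? ✓ → no.
H: end April 18 > April 14? ✓; start April 14 < April 14? ✗ → no.
P: end April 27 > April 14? ✓; start April 18 < April 14? ✗ → no.
U: end April 27 > April 14? ✓; start April 25 < April 14? ✗ → no.
V: end April 27 > April 14? ✓; start April 20 < April 14? ✗ → no.
W: end April 28 > April 14? ✓; start April 24 < April 14? ✗ → no.
Z: end April 6 > April 14? ✗; start April 5 < April 14? ✓ → no.
Result: D.

D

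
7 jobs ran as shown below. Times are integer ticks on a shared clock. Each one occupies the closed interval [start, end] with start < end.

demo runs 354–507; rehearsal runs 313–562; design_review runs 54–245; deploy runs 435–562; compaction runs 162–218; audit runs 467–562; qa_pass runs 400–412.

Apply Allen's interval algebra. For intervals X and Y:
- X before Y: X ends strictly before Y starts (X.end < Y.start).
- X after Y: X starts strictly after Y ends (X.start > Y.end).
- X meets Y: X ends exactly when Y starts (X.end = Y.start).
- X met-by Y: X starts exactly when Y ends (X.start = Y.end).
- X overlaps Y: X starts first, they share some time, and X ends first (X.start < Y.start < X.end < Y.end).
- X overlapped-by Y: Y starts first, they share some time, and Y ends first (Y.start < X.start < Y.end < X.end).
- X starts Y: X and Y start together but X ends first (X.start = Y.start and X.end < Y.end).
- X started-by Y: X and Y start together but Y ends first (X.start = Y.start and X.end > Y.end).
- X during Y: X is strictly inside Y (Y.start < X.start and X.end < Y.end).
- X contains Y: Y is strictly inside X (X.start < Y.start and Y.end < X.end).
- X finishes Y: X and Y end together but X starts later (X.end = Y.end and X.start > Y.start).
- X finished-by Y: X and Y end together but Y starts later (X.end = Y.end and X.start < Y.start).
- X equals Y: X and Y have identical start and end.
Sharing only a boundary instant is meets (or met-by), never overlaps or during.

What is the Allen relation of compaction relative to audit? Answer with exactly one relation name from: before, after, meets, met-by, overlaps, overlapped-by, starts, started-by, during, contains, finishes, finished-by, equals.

before

compaction = [162, 218]; audit = [467, 562].
Compare endpoints: compaction.start < audit.start, compaction.start < audit.end, compaction.end < audit.start, compaction.end < audit.end.
That pattern is 'before'.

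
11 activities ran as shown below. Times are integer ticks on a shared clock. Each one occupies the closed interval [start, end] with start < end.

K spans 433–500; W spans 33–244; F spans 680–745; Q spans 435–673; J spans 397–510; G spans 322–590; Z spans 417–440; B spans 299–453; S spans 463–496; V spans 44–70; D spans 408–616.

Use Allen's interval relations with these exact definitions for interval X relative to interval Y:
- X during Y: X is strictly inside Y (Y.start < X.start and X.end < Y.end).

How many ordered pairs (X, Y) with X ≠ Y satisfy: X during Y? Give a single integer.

14

Checking all 110 ordered pairs for relation 'during'; matching pairs in alphabetical order:
(J, G): J during G ✓
(K, D): K during D ✓
(K, G): K during G ✓
(K, J): K during J ✓
(S, D): S during D ✓
(S, G): S during G ✓
(S, J): S during J ✓
(S, K): S during K ✓
(S, Q): S during Q ✓
(V, W): V during W ✓
(Z, B): Z during B ✓
(Z, D): Z during D ✓
(Z, G): Z during G ✓
(Z, J): Z during J ✓
Count: 14.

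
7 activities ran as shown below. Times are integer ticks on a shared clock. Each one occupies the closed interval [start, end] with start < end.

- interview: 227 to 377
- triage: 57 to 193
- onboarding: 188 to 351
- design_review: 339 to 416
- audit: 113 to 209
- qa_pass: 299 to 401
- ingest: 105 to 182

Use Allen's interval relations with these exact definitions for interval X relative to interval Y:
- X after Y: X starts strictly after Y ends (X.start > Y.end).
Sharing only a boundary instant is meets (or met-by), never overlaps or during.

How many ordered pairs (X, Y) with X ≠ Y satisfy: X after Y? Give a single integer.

Checking all 42 ordered pairs for relation 'after'; matching pairs in alphabetical order:
(design_review, audit): design_review after audit ✓
(design_review, ingest): design_review after ingest ✓
(design_review, triage): design_review after triage ✓
(interview, audit): interview after audit ✓
(interview, ingest): interview after ingest ✓
(interview, triage): interview after triage ✓
(onboarding, ingest): onboarding after ingest ✓
(qa_pass, audit): qa_pass after audit ✓
(qa_pass, ingest): qa_pass after ingest ✓
(qa_pass, triage): qa_pass after triage ✓
Count: 10.

10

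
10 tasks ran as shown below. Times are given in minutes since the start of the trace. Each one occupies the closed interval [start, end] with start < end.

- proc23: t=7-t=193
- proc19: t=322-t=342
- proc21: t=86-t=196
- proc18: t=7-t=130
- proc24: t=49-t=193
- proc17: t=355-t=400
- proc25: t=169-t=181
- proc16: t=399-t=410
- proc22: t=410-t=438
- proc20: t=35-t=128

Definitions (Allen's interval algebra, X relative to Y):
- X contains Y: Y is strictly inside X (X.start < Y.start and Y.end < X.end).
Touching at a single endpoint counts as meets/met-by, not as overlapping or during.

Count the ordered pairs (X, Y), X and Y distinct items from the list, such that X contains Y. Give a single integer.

5

Checking all 90 ordered pairs for relation 'contains'; matching pairs in alphabetical order:
(proc18, proc20): proc18 contains proc20 ✓
(proc21, proc25): proc21 contains proc25 ✓
(proc23, proc20): proc23 contains proc20 ✓
(proc23, proc25): proc23 contains proc25 ✓
(proc24, proc25): proc24 contains proc25 ✓
Count: 5.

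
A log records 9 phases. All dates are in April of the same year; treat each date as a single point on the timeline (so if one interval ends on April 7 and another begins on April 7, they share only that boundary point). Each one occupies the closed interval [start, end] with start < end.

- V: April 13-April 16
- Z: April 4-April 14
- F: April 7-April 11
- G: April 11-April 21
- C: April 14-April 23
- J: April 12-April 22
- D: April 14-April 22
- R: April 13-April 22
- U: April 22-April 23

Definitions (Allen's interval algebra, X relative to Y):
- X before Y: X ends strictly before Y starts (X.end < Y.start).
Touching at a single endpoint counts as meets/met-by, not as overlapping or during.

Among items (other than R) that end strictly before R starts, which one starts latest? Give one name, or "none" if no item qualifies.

Target R = [April 13, April 22].
C [April 14, April 23] → overlapped-by → excluded.
D [April 14, April 22] → finishes → excluded.
F [April 7, April 11] → before → candidate.
G [April 11, April 21] → overlaps → excluded.
J [April 12, April 22] → finished-by → excluded.
U [April 22, April 23] → met-by → excluded.
V [April 13, April 16] → starts → excluded.
Z [April 4, April 14] → overlaps → excluded.
Among candidates, latest start is April 7 → F.

F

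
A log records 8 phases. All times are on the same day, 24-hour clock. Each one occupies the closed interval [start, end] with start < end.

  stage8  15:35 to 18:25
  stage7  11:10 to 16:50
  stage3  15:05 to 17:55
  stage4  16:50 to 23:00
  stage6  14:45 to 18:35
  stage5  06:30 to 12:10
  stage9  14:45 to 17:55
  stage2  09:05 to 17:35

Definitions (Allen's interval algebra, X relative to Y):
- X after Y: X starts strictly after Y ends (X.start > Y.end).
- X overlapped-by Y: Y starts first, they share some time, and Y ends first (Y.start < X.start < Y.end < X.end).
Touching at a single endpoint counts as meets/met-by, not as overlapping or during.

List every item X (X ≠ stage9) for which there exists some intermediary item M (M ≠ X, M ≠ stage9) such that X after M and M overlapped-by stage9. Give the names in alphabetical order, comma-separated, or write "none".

none

Target stage9 = [14:45, 17:55].
Intermediaries M with M overlapped-by stage9: stage4, stage8.
Via stage4 — items with X after stage4: none.
Via stage8 — items with X after stage8: none.
Union: none.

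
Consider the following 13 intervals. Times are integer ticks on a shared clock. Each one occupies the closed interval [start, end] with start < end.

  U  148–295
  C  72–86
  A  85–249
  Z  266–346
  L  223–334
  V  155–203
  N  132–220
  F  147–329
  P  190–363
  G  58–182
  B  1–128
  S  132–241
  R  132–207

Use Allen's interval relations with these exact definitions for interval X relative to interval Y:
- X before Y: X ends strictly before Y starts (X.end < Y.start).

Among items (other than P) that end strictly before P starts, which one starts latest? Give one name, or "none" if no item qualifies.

C

Target P = [190, 363].
A [85, 249] → overlaps → excluded.
B [1, 128] → before → candidate.
C [72, 86] → before → candidate.
F [147, 329] → overlaps → excluded.
G [58, 182] → before → candidate.
L [223, 334] → during → excluded.
N [132, 220] → overlaps → excluded.
R [132, 207] → overlaps → excluded.
S [132, 241] → overlaps → excluded.
U [148, 295] → overlaps → excluded.
V [155, 203] → overlaps → excluded.
Z [266, 346] → during → excluded.
Among candidates, latest start is 72 → C.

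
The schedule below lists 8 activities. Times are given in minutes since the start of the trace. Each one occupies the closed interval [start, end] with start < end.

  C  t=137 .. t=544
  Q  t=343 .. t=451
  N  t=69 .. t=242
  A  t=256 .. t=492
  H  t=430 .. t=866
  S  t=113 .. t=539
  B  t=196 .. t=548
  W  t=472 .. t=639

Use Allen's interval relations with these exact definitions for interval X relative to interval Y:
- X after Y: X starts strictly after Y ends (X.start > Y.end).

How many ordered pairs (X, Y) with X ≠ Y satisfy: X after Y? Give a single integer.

Checking all 56 ordered pairs for relation 'after'; matching pairs in alphabetical order:
(A, N): A after N ✓
(H, N): H after N ✓
(Q, N): Q after N ✓
(W, N): W after N ✓
(W, Q): W after Q ✓
Count: 5.

5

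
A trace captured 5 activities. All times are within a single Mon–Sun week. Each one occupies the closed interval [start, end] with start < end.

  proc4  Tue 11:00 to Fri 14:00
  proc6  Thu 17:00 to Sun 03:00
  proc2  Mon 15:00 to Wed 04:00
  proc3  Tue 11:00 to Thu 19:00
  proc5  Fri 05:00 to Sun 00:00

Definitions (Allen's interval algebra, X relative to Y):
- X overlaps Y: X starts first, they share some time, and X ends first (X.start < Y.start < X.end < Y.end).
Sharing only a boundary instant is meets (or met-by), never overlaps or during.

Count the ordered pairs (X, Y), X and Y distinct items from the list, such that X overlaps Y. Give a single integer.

5

Checking all 20 ordered pairs for relation 'overlaps'; matching pairs in alphabetical order:
(proc2, proc3): proc2 overlaps proc3 ✓
(proc2, proc4): proc2 overlaps proc4 ✓
(proc3, proc6): proc3 overlaps proc6 ✓
(proc4, proc5): proc4 overlaps proc5 ✓
(proc4, proc6): proc4 overlaps proc6 ✓
Count: 5.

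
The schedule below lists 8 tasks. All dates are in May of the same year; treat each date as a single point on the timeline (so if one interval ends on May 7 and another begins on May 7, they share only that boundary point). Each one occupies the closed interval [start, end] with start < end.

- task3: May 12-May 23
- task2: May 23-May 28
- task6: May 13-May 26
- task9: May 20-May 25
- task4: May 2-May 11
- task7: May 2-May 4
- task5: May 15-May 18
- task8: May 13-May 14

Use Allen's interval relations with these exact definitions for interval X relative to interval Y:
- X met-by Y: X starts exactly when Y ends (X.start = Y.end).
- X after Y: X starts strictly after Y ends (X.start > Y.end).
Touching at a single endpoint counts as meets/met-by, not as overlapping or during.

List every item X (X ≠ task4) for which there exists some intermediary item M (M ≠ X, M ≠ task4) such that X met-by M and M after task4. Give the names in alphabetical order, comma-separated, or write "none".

task2

Target task4 = [May 2, May 11].
Intermediaries M with M after task4: task2, task3, task5, task6, task8, task9.
Via task2 — items with X met-by task2: none.
Via task3 — items with X met-by task3: task2.
Via task5 — items with X met-by task5: none.
Via task6 — items with X met-by task6: none.
Via task8 — items with X met-by task8: none.
Via task9 — items with X met-by task9: none.
Union: task2.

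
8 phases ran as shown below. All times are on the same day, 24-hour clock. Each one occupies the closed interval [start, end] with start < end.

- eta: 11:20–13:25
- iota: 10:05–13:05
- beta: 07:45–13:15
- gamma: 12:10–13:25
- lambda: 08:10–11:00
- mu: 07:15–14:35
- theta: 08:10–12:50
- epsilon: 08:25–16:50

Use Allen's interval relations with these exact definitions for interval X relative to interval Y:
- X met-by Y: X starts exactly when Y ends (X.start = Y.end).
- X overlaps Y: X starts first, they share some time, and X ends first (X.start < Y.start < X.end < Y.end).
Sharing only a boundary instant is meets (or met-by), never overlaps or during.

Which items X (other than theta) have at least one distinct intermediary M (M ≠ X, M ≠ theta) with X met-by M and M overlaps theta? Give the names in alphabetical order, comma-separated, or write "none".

Target theta = [08:10, 12:50].
Intermediaries M with M overlaps theta: none.
Union: none.

none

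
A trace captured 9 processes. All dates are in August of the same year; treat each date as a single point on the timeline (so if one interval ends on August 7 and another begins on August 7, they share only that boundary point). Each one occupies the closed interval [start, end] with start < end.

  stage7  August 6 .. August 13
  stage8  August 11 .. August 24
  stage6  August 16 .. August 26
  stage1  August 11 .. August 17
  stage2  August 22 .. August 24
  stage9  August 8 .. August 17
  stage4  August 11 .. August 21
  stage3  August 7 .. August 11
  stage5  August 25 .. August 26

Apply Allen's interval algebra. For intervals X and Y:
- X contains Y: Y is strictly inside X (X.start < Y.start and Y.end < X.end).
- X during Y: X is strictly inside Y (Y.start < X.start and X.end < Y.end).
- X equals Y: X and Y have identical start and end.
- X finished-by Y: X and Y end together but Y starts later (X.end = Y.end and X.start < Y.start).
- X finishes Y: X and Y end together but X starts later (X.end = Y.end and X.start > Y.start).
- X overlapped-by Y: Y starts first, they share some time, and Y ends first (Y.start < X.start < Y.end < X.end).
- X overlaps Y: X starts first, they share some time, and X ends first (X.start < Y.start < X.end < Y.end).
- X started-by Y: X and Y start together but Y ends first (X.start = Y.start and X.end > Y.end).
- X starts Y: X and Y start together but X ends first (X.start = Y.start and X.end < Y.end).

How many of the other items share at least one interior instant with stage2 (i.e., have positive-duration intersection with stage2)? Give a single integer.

Target stage2 = [August 22, August 24].
stage1 [August 11, August 17] → before → no.
stage3 [August 7, August 11] → before → no.
stage4 [August 11, August 21] → before → no.
stage5 [August 25, August 26] → after → no.
stage6 [August 16, August 26] → contains → counts.
stage7 [August 6, August 13] → before → no.
stage8 [August 11, August 24] → finished-by → counts.
stage9 [August 8, August 17] → before → no.
Total: 2.

2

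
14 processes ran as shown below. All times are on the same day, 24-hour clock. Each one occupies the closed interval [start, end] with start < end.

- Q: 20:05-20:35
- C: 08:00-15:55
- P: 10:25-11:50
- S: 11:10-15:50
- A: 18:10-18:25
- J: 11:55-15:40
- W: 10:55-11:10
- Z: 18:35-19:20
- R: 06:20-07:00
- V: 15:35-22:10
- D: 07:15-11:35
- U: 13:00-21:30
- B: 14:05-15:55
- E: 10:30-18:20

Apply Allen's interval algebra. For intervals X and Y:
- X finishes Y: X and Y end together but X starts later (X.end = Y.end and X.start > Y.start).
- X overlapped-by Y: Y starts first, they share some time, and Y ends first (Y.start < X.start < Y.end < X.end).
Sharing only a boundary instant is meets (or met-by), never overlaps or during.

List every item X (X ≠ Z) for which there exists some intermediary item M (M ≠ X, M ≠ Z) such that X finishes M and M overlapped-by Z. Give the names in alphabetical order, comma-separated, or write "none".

none

Target Z = [18:35, 19:20].
Intermediaries M with M overlapped-by Z: none.
Union: none.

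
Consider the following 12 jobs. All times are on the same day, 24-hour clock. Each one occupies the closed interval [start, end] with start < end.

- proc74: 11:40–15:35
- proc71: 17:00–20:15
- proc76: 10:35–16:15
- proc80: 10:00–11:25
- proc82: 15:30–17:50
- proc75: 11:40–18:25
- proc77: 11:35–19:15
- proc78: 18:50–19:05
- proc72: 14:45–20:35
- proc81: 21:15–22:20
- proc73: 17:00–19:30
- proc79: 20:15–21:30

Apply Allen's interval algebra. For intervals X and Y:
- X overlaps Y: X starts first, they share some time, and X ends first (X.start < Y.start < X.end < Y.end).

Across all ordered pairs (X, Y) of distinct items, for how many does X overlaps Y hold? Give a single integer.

17

Checking all 132 ordered pairs for relation 'overlaps'; matching pairs in alphabetical order:
(proc72, proc79): proc72 overlaps proc79 ✓
(proc74, proc72): proc74 overlaps proc72 ✓
(proc74, proc82): proc74 overlaps proc82 ✓
(proc75, proc71): proc75 overlaps proc71 ✓
(proc75, proc72): proc75 overlaps proc72 ✓
(proc75, proc73): proc75 overlaps proc73 ✓
(proc76, proc72): proc76 overlaps proc72 ✓
(proc76, proc75): proc76 overlaps proc75 ✓
(proc76, proc77): proc76 overlaps proc77 ✓
(proc76, proc82): proc76 overlaps proc82 ✓
(proc77, proc71): proc77 overlaps proc71 ✓
(proc77, proc72): proc77 overlaps proc72 ✓
(proc77, proc73): proc77 overlaps proc73 ✓
(proc79, proc81): proc79 overlaps proc81 ✓
(proc80, proc76): proc80 overlaps proc76 ✓
(proc82, proc71): proc82 overlaps proc71 ✓
(proc82, proc73): proc82 overlaps proc73 ✓
Count: 17.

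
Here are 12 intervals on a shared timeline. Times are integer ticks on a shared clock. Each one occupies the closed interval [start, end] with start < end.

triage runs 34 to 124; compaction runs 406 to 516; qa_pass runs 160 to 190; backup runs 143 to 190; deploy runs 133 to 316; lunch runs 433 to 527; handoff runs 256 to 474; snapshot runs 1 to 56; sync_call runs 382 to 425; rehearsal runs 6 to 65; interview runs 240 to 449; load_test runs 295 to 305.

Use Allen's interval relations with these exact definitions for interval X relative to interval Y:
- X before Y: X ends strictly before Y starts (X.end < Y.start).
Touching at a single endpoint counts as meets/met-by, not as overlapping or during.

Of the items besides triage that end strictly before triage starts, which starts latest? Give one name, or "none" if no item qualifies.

Target triage = [34, 124].
backup [143, 190] → after → excluded.
compaction [406, 516] → after → excluded.
deploy [133, 316] → after → excluded.
handoff [256, 474] → after → excluded.
interview [240, 449] → after → excluded.
load_test [295, 305] → after → excluded.
lunch [433, 527] → after → excluded.
qa_pass [160, 190] → after → excluded.
rehearsal [6, 65] → overlaps → excluded.
snapshot [1, 56] → overlaps → excluded.
sync_call [382, 425] → after → excluded.
No candidates → none.

none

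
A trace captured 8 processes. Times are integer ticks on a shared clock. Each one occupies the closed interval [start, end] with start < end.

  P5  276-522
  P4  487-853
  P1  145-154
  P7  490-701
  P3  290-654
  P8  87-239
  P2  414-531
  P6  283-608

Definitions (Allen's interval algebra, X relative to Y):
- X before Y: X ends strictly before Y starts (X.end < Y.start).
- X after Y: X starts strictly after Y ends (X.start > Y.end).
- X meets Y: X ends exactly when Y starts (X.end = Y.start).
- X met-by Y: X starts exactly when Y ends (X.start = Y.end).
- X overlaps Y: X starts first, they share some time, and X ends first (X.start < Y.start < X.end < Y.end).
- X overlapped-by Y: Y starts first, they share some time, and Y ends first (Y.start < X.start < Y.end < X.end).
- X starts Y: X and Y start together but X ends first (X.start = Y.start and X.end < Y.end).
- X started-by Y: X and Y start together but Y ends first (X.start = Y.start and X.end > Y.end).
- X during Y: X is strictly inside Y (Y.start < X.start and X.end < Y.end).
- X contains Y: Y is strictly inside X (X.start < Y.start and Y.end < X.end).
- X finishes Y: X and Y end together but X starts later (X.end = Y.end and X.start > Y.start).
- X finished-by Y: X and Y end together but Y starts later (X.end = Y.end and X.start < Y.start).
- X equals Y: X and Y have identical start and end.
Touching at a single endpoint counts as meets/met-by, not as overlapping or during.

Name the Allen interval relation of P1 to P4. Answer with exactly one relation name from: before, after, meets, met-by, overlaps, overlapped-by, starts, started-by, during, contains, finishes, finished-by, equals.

P1 = [145, 154]; P4 = [487, 853].
Compare endpoints: P1.start < P4.start, P1.start < P4.end, P1.end < P4.start, P1.end < P4.end.
That pattern is 'before'.

before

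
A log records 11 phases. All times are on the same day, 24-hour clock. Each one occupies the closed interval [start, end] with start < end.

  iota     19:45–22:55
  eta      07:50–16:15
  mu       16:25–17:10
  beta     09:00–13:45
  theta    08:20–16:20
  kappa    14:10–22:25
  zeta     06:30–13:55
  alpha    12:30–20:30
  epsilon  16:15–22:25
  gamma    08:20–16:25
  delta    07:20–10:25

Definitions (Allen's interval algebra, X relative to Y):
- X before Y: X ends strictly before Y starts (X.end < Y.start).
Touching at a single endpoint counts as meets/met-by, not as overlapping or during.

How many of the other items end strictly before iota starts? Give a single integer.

7

Target iota = [19:45, 22:55].
alpha [12:30, 20:30] → overlaps → no.
beta [09:00, 13:45] → before → counts.
delta [07:20, 10:25] → before → counts.
epsilon [16:15, 22:25] → overlaps → no.
eta [07:50, 16:15] → before → counts.
gamma [08:20, 16:25] → before → counts.
kappa [14:10, 22:25] → overlaps → no.
mu [16:25, 17:10] → before → counts.
theta [08:20, 16:20] → before → counts.
zeta [06:30, 13:55] → before → counts.
Total: 7.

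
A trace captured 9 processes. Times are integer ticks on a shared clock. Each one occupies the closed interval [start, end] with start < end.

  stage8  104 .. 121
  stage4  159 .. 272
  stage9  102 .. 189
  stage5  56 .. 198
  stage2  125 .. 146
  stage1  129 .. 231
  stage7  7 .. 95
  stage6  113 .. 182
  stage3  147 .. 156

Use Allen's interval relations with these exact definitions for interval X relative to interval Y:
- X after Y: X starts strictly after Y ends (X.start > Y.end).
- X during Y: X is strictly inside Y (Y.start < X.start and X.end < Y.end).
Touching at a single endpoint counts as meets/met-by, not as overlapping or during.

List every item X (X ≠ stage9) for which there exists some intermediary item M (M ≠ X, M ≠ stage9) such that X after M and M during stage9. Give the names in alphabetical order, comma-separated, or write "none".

Target stage9 = [102, 189].
Intermediaries M with M during stage9: stage2, stage3, stage6, stage8.
Via stage2 — items with X after stage2: stage3, stage4.
Via stage3 — items with X after stage3: stage4.
Via stage6 — items with X after stage6: none.
Via stage8 — items with X after stage8: stage1, stage2, stage3, stage4.
Union: stage1, stage2, stage3, stage4.

stage1, stage2, stage3, stage4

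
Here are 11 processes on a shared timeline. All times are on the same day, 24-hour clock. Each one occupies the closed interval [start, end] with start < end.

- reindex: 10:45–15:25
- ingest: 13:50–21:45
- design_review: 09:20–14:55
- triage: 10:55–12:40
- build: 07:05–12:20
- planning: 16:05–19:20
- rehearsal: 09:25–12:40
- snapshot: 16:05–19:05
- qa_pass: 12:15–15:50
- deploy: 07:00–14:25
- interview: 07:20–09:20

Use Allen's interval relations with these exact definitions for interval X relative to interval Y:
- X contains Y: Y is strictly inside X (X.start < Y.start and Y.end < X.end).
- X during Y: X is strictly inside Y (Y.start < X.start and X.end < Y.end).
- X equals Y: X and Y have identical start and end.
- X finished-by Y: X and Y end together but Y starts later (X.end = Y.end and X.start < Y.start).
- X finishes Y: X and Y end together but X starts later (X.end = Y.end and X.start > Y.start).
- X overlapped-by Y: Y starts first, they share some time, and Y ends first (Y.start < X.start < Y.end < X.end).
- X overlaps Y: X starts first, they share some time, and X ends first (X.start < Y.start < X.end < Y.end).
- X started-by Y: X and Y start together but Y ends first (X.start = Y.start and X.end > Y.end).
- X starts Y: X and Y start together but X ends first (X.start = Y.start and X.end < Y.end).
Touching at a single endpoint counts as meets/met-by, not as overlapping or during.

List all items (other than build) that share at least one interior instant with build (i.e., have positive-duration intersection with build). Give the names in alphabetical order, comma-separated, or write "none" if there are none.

Target build = [07:05, 12:20].
deploy [07:00, 14:25] → contains → yes.
design_review [09:20, 14:55] → overlapped-by → yes.
ingest [13:50, 21:45] → after → no.
interview [07:20, 09:20] → during → yes.
planning [16:05, 19:20] → after → no.
qa_pass [12:15, 15:50] → overlapped-by → yes.
rehearsal [09:25, 12:40] → overlapped-by → yes.
reindex [10:45, 15:25] → overlapped-by → yes.
snapshot [16:05, 19:05] → after → no.
triage [10:55, 12:40] → overlapped-by → yes.
Result: deploy, design_review, interview, qa_pass, rehearsal, reindex, triage.

deploy, design_review, interview, qa_pass, rehearsal, reindex, triage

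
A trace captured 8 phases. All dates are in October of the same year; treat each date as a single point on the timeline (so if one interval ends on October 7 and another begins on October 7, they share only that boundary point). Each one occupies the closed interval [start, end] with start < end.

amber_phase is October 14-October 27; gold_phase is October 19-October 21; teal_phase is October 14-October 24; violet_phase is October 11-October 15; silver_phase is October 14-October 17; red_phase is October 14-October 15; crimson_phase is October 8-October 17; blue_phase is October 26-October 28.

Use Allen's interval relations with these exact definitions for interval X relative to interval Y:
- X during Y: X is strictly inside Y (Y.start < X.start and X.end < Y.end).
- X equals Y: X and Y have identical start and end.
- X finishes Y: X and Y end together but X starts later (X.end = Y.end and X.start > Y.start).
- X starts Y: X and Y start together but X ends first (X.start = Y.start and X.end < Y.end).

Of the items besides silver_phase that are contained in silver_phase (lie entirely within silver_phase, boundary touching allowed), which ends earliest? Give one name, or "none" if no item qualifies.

red_phase

Target silver_phase = [October 14, October 17].
amber_phase [October 14, October 27] → started-by → excluded.
blue_phase [October 26, October 28] → after → excluded.
crimson_phase [October 8, October 17] → finished-by → excluded.
gold_phase [October 19, October 21] → after → excluded.
red_phase [October 14, October 15] → starts → candidate.
teal_phase [October 14, October 24] → started-by → excluded.
violet_phase [October 11, October 15] → overlaps → excluded.
Among candidates, earliest end is October 15 → red_phase.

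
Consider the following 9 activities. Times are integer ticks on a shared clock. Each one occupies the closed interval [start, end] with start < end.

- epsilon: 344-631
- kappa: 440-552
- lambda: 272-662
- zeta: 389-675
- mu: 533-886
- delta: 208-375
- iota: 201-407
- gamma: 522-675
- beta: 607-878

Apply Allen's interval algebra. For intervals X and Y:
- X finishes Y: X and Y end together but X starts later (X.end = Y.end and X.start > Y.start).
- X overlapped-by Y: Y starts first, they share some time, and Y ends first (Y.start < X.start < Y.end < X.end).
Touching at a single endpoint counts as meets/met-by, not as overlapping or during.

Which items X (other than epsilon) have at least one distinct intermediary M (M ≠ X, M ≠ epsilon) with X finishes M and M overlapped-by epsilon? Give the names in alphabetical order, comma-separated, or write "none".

Target epsilon = [344, 631].
Intermediaries M with M overlapped-by epsilon: beta, gamma, mu, zeta.
Via beta — items with X finishes beta: none.
Via gamma — items with X finishes gamma: none.
Via mu — items with X finishes mu: none.
Via zeta — items with X finishes zeta: gamma.
Union: gamma.

gamma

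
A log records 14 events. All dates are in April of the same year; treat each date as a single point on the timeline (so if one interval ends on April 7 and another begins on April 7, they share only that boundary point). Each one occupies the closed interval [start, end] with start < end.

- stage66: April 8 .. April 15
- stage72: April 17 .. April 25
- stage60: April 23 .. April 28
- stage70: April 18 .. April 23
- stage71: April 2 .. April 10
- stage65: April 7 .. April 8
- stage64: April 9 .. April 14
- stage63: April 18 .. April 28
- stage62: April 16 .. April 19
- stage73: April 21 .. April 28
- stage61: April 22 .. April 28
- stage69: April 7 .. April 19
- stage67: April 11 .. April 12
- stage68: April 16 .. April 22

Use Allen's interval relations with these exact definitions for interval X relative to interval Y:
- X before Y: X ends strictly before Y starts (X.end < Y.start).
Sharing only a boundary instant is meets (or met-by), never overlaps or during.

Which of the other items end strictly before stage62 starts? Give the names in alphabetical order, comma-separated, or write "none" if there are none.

Target stage62 = [April 16, April 19].
stage60 [April 23, April 28] → after → no.
stage61 [April 22, April 28] → after → no.
stage63 [April 18, April 28] → overlapped-by → no.
stage64 [April 9, April 14] → before → yes.
stage65 [April 7, April 8] → before → yes.
stage66 [April 8, April 15] → before → yes.
stage67 [April 11, April 12] → before → yes.
stage68 [April 16, April 22] → started-by → no.
stage69 [April 7, April 19] → finished-by → no.
stage70 [April 18, April 23] → overlapped-by → no.
stage71 [April 2, April 10] → before → yes.
stage72 [April 17, April 25] → overlapped-by → no.
stage73 [April 21, April 28] → after → no.
Result: stage64, stage65, stage66, stage67, stage71.

stage64, stage65, stage66, stage67, stage71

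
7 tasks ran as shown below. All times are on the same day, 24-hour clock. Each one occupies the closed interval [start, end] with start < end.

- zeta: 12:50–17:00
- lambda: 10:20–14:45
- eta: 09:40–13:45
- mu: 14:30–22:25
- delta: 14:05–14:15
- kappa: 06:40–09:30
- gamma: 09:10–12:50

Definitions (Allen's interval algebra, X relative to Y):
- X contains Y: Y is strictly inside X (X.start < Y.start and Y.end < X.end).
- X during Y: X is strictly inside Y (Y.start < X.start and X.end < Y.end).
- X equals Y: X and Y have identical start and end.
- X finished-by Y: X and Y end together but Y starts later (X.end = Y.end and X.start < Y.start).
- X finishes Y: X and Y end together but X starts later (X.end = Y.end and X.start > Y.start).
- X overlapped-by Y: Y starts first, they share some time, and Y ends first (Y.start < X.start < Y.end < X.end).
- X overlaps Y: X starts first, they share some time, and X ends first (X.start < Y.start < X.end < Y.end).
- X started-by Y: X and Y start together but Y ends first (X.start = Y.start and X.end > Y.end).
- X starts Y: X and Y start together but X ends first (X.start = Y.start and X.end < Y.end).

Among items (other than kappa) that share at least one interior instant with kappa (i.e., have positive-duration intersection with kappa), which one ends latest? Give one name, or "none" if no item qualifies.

Target kappa = [06:40, 09:30].
delta [14:05, 14:15] → after → excluded.
eta [09:40, 13:45] → after → excluded.
gamma [09:10, 12:50] → overlapped-by → candidate.
lambda [10:20, 14:45] → after → excluded.
mu [14:30, 22:25] → after → excluded.
zeta [12:50, 17:00] → after → excluded.
Among candidates, latest end is 12:50 → gamma.

gamma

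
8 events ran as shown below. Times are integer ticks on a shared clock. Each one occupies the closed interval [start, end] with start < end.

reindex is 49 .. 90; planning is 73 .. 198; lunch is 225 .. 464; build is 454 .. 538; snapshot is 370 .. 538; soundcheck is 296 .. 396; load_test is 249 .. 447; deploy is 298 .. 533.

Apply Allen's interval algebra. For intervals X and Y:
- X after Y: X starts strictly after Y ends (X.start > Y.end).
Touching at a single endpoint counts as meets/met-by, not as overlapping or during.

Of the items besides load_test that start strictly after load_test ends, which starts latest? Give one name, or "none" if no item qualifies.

build

Target load_test = [249, 447].
build [454, 538] → after → candidate.
deploy [298, 533] → overlapped-by → excluded.
lunch [225, 464] → contains → excluded.
planning [73, 198] → before → excluded.
reindex [49, 90] → before → excluded.
snapshot [370, 538] → overlapped-by → excluded.
soundcheck [296, 396] → during → excluded.
Among candidates, latest start is 454 → build.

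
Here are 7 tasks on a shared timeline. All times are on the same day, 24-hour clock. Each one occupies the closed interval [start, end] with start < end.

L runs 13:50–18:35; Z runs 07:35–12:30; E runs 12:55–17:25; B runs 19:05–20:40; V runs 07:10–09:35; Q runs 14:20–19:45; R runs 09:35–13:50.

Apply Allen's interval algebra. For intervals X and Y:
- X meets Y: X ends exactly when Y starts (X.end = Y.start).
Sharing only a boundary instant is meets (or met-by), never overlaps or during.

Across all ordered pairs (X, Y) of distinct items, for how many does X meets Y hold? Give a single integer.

2

Checking all 42 ordered pairs for relation 'meets'; matching pairs in alphabetical order:
(R, L): R meets L ✓
(V, R): V meets R ✓
Count: 2.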